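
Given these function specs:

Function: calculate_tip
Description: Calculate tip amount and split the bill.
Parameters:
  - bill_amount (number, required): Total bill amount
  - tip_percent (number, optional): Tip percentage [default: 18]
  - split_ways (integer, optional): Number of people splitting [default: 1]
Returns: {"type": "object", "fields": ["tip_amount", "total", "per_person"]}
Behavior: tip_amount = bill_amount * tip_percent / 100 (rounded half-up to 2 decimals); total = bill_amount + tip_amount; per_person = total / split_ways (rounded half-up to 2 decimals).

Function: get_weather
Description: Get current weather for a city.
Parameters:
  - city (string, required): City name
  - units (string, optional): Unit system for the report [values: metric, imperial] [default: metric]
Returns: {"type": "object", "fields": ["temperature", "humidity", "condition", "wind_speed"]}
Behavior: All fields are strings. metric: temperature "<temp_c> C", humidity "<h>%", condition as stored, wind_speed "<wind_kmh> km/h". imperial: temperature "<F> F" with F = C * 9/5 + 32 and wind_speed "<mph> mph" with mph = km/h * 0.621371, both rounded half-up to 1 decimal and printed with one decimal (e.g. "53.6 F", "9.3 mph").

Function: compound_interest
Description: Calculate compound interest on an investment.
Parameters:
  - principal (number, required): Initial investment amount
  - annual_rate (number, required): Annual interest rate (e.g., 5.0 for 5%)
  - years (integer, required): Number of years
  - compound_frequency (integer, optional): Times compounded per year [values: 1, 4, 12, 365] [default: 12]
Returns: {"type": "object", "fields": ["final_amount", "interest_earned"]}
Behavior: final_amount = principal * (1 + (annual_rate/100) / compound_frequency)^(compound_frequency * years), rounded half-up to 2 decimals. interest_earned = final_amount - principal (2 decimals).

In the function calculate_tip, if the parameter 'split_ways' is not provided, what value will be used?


The calculate_tip spec declares:
  - split_ways (integer, optional): Number of people splitting [default: 1]
Default:
1


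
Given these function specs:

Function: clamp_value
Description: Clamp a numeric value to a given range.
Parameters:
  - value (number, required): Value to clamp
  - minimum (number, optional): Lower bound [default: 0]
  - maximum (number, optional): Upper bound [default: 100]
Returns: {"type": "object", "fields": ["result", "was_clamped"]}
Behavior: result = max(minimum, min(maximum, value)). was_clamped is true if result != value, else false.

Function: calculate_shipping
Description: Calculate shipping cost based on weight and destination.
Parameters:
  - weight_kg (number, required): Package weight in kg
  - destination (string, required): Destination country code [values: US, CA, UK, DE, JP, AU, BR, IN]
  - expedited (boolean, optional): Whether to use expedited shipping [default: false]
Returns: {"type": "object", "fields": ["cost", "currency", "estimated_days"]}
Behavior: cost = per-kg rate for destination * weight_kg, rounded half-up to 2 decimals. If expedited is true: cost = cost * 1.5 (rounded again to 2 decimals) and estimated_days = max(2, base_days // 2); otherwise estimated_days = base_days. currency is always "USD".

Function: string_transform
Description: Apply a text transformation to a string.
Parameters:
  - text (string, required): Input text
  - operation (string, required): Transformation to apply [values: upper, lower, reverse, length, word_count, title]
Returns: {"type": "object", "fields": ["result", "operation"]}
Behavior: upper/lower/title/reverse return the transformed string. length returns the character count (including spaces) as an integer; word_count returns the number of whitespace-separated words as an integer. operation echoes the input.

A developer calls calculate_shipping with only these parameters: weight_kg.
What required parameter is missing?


Required parameters: weight_kg, destination
Provided: weight_kg
Missing: destination
destination


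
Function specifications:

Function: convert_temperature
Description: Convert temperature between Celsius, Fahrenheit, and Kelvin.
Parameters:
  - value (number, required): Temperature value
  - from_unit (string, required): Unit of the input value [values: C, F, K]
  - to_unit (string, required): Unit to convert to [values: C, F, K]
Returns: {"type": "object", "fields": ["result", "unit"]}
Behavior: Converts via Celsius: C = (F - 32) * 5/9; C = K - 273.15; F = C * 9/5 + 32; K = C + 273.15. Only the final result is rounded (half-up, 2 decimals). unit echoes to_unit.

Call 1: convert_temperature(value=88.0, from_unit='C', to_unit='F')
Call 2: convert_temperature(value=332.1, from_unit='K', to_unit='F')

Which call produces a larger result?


Call 1:
  Input already in C: 88
  To F: 88 * 9/5 + 32 = 190.4
  Round to 2 decimals: 190.4
  -> 190.4 F
Call 2:
  To C: 332.1 - 273.15 = 58.95
  To F: 58.95 * 9/5 + 32 = 138.11
  Round to 2 decimals: 138.11
  -> 138.11 F
Call 1 (190.4 F)


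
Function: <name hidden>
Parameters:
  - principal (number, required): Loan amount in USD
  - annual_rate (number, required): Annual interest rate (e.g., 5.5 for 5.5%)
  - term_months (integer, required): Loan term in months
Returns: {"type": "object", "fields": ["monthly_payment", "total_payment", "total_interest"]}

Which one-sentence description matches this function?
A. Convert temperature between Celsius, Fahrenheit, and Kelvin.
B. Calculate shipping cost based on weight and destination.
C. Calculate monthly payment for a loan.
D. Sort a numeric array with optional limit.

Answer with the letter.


Parameters principal, annual_rate, term_months and return ["monthly_payment", "total_payment", "total_interest"] fit: Calculate monthly payment for a loan.
C


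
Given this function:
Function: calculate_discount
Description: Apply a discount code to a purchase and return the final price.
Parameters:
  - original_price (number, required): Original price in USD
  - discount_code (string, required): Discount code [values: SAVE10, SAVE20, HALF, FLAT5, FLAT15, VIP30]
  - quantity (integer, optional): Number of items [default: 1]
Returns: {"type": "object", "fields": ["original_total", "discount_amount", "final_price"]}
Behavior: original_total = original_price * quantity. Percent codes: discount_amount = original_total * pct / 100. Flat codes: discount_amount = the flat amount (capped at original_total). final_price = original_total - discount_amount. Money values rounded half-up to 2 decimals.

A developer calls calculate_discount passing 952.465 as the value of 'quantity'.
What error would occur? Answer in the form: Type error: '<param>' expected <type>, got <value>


Spec: 'quantity' is declared as integer; 952.465 is a non-integer number.
Type error: 'quantity' expected integer, got 952.465


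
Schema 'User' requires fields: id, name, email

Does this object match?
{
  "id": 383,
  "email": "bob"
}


Checking required fields...
Missing: name
Invalid - missing required field 'name'


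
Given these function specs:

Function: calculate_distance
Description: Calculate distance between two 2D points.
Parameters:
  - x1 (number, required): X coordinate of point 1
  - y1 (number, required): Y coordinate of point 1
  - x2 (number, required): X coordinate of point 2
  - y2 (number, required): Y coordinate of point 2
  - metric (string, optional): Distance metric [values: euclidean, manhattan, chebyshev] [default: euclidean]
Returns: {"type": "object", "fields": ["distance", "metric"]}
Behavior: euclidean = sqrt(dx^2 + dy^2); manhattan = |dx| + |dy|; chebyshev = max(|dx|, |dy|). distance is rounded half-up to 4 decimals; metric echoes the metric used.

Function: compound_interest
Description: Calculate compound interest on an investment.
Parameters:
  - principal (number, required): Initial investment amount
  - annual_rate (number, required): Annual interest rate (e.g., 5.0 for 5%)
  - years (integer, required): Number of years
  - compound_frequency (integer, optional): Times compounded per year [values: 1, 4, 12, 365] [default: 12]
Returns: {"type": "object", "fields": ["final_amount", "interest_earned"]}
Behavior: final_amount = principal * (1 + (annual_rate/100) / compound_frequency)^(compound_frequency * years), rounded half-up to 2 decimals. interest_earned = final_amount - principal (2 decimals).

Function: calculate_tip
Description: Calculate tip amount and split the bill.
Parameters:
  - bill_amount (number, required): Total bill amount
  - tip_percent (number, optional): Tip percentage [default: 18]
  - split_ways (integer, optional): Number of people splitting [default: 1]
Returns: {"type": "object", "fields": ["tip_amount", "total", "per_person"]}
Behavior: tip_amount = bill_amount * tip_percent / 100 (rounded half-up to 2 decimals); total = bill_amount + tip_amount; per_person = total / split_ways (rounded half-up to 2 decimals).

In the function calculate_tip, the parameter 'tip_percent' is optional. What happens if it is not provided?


The calculate_tip spec declares:
  - tip_percent (number, optional): Tip percentage [default: 18]
It defaults to 18


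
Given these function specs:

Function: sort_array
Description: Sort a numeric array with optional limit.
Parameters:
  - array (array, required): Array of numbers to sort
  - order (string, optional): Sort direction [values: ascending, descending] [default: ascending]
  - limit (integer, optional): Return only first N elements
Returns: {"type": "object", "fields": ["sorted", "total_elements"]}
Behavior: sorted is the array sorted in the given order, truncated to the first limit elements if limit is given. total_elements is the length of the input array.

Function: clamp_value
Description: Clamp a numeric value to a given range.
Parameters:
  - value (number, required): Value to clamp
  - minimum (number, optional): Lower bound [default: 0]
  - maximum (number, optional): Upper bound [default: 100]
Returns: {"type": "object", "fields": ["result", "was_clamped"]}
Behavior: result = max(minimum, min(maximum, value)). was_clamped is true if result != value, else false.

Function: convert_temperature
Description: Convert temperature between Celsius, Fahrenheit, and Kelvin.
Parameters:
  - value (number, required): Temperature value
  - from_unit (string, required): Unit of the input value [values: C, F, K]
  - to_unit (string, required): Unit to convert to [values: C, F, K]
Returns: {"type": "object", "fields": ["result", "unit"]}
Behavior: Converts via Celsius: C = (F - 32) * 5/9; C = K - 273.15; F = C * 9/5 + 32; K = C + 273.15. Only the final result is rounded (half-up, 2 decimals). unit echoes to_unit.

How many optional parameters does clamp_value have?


Parameters of clamp_value: value (required), minimum (optional), maximum (optional)
Optional count:
2


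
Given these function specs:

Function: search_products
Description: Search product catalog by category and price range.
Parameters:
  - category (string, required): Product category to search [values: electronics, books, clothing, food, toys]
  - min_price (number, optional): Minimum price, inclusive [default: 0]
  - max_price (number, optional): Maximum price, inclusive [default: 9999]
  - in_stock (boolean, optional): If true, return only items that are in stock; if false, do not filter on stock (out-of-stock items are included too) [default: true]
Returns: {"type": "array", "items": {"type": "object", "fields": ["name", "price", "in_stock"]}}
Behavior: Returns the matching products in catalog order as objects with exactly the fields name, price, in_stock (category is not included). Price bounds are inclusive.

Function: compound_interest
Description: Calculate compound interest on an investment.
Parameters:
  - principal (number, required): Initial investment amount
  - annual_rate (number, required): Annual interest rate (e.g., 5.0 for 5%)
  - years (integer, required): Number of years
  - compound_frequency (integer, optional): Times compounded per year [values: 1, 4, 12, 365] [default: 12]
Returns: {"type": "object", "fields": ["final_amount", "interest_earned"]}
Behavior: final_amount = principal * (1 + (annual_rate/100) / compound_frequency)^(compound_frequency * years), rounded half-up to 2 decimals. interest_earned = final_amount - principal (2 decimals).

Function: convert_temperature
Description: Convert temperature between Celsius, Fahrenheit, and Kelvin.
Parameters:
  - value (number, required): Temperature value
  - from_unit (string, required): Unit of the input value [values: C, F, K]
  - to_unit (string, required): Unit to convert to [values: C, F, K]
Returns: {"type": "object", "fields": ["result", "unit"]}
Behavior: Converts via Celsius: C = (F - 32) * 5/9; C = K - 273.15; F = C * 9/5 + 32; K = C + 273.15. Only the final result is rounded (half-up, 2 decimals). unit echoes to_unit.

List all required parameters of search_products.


Parameters of search_products and their required/optional flag:
  category: required
  min_price: optional
  max_price: optional
  in_stock: optional
category


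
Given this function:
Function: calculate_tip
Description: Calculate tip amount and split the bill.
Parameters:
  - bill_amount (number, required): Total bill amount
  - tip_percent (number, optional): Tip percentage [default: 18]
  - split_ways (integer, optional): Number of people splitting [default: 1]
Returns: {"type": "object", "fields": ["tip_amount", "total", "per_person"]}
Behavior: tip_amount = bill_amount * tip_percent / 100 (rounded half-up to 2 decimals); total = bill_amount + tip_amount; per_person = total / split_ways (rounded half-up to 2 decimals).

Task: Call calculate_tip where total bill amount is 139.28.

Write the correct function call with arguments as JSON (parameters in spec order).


Mapping each described value to its parameter name:
  'Total bill amount' -> bill_amount = 139.28
calculate_tip({"bill_amount": 139.28})


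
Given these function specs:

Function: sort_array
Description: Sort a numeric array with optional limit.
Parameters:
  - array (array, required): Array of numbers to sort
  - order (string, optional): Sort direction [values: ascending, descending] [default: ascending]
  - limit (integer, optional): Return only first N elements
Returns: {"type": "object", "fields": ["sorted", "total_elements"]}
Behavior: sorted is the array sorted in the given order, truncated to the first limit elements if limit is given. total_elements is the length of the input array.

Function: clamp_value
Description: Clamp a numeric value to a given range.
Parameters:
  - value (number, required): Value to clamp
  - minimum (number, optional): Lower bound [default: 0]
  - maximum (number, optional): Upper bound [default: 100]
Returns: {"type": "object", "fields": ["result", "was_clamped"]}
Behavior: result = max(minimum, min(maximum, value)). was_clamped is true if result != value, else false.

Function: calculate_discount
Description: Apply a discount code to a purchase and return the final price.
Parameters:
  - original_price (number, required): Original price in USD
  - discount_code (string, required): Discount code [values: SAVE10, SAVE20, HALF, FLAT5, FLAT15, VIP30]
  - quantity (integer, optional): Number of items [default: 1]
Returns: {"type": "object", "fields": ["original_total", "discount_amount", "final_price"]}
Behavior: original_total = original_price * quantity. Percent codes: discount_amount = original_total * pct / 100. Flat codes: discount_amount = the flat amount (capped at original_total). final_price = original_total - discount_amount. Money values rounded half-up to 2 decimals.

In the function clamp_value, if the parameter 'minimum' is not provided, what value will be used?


The clamp_value spec declares:
  - minimum (number, optional): Lower bound [default: 0]
Default:
0


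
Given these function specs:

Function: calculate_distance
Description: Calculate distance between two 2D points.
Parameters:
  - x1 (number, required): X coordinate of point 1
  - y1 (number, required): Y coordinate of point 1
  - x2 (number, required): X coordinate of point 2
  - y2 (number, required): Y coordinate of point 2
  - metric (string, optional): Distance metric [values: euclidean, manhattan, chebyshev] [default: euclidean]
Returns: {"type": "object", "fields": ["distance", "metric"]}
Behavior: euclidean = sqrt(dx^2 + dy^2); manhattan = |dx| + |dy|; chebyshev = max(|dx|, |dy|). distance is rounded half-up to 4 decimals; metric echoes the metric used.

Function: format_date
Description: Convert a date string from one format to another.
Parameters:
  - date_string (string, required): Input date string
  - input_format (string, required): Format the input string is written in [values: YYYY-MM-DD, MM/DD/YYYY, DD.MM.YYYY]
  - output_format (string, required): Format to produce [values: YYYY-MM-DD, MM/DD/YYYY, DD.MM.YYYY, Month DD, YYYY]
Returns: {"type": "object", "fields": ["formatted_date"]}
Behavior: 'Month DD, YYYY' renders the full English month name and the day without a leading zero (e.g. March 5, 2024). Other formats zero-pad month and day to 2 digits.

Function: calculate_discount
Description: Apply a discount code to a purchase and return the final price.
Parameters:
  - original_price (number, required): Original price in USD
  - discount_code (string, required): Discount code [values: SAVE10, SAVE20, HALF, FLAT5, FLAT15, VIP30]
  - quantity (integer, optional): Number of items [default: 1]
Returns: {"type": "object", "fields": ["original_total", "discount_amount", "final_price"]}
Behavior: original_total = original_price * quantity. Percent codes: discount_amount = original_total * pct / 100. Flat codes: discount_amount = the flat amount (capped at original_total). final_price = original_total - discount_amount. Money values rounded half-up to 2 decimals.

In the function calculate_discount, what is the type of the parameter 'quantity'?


The calculate_discount spec declares:
  - quantity (integer, optional): Number of items [default: 1]
Type:
integer


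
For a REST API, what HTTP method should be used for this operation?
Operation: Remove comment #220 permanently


GET = read, POST = create, PUT = update/replace, DELETE = remove
This operation is a removal.
DELETE


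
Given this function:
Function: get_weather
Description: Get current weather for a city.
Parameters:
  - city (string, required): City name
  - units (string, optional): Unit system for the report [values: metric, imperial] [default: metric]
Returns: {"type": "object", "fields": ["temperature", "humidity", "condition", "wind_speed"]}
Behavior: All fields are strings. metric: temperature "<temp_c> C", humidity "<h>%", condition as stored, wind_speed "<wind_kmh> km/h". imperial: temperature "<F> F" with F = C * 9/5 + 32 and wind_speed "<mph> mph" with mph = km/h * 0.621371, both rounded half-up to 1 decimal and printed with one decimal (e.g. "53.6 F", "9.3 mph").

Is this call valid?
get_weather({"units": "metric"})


Checking required parameters...
Missing required parameter: city
Invalid - missing required parameter 'city'


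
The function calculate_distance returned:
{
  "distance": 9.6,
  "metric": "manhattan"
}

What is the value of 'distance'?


9.6


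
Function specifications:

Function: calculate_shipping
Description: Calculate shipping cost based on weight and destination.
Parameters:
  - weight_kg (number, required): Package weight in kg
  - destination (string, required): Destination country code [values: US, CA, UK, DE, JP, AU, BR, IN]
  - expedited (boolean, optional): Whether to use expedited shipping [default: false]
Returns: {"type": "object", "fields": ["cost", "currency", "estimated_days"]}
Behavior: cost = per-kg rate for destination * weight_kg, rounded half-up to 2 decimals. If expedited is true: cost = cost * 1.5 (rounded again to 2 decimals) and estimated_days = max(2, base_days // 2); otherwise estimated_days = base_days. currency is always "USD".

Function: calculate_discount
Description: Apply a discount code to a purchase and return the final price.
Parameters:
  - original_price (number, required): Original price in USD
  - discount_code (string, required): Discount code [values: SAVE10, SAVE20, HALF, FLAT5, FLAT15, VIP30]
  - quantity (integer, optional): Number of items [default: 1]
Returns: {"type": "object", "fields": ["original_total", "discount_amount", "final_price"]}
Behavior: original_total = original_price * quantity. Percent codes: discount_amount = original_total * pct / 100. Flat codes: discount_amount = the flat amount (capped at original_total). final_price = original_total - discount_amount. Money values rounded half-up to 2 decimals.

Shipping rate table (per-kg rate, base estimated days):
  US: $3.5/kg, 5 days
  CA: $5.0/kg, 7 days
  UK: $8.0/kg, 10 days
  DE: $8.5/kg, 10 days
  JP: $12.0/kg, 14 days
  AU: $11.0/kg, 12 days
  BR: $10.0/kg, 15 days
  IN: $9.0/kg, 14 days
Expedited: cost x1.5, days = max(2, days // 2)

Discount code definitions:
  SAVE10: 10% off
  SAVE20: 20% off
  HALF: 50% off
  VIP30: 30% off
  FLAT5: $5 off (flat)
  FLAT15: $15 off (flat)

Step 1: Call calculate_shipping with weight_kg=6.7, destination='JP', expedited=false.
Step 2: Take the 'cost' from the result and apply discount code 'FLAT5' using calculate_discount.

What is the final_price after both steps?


Step 1: calculate_shipping(weight_kg=6.7, destination=JP, expedited=false)
  Rate for JP: $12.0/kg, base 14 days
  cost = 12.0 * 6.7 = 80.4 -> 80.40
  expedited not set/false: estimated_days = 14
  -> cost = 80.40 USD
Step 2: calculate_discount(original_price=80.4, discount_code=FLAT5, quantity=1)
  original_total = 80.4 * 1 = 80.40
  FLAT5 = $5 flat: discount_amount = min(5.00, 80.40) = 5.00
  final_price = 80.40 - 5.00 = 75.40
  -> final_price = 75.40
$75.40


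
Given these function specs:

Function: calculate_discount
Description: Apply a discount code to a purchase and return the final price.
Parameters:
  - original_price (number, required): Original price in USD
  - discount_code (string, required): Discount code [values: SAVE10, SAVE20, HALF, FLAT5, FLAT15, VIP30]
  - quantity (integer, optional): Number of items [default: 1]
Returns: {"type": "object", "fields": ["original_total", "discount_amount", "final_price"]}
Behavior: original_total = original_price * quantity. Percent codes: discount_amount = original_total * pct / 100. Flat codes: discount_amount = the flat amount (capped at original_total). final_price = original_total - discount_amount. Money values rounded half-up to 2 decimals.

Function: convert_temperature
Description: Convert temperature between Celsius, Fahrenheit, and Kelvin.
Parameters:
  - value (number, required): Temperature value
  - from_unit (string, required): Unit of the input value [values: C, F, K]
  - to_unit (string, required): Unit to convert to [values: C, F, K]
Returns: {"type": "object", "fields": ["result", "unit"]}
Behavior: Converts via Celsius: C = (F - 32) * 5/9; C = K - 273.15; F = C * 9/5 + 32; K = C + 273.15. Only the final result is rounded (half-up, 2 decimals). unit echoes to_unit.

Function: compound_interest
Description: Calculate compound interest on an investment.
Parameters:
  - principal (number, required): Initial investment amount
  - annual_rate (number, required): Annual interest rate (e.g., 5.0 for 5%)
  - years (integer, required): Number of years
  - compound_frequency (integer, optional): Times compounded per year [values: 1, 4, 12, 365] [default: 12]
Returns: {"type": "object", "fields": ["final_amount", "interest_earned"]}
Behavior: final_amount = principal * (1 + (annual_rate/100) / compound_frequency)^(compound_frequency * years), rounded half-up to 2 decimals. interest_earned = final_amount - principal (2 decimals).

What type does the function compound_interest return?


The compound_interest spec declares Returns: {"type": "object", "fields": ["final_amount", "interest_earned"]}
Type:
object


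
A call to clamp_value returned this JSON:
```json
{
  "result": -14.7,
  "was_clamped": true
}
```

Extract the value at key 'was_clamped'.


true


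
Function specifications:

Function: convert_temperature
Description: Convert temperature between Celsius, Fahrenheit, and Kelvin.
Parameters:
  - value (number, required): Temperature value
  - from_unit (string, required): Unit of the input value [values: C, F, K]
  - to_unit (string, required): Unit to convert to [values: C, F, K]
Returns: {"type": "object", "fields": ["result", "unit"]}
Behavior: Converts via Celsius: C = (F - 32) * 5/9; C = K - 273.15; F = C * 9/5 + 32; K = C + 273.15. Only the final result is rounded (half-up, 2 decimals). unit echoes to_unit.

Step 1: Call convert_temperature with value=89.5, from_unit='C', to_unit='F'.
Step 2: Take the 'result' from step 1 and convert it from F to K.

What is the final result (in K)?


Step 1: convert_temperature(value=89.5, from_unit=C, to_unit=F)
  Input already in C: 89.5
  To F: 89.5 * 9/5 + 32 = 193.1
  Round to 2 decimals: 193.1
  -> result = 193.1 F
Step 2: convert_temperature(value=193.1, from_unit=F, to_unit=K)
  To C: (193.1 - 32) * 5/9 = 89.5
  To K: 89.5 + 273.15 = 362.65
  Round to 2 decimals: 362.65
  -> result = 362.65 K
362.65 K


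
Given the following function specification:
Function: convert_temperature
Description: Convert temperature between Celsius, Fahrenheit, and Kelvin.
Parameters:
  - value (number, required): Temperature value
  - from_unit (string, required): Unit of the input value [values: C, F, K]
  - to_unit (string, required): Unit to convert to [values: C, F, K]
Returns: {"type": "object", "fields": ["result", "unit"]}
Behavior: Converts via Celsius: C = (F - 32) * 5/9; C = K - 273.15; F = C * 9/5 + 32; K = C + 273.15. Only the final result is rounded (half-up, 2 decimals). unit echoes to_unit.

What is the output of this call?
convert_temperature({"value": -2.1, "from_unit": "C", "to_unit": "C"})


Input already in C: -2.1
Target is C: -2.1
Round to 2 decimals: -2.1
Output:
{"result": -2.1, "unit": "C"}


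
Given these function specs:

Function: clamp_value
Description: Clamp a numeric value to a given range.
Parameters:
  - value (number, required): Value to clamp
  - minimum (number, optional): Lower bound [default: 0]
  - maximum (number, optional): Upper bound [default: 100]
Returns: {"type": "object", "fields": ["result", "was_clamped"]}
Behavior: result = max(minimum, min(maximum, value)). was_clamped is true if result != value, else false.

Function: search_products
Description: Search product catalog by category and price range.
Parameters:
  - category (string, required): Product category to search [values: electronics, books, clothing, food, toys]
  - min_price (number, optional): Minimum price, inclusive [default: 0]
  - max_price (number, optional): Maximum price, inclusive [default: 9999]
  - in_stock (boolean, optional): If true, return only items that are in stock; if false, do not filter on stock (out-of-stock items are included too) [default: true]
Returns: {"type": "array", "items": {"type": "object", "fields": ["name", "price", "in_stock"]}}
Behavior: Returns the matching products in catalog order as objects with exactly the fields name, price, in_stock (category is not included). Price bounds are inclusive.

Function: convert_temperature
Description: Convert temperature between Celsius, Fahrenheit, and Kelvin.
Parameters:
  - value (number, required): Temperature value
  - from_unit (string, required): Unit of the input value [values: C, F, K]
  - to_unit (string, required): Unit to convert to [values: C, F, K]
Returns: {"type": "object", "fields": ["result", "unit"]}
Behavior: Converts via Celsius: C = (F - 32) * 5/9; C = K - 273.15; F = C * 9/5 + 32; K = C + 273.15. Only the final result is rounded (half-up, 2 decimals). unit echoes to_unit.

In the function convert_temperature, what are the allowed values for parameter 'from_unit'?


The convert_temperature spec declares:
  - from_unit (string, required): Unit of the input value [values: C, F, K]
Allowed values:
C, F, K


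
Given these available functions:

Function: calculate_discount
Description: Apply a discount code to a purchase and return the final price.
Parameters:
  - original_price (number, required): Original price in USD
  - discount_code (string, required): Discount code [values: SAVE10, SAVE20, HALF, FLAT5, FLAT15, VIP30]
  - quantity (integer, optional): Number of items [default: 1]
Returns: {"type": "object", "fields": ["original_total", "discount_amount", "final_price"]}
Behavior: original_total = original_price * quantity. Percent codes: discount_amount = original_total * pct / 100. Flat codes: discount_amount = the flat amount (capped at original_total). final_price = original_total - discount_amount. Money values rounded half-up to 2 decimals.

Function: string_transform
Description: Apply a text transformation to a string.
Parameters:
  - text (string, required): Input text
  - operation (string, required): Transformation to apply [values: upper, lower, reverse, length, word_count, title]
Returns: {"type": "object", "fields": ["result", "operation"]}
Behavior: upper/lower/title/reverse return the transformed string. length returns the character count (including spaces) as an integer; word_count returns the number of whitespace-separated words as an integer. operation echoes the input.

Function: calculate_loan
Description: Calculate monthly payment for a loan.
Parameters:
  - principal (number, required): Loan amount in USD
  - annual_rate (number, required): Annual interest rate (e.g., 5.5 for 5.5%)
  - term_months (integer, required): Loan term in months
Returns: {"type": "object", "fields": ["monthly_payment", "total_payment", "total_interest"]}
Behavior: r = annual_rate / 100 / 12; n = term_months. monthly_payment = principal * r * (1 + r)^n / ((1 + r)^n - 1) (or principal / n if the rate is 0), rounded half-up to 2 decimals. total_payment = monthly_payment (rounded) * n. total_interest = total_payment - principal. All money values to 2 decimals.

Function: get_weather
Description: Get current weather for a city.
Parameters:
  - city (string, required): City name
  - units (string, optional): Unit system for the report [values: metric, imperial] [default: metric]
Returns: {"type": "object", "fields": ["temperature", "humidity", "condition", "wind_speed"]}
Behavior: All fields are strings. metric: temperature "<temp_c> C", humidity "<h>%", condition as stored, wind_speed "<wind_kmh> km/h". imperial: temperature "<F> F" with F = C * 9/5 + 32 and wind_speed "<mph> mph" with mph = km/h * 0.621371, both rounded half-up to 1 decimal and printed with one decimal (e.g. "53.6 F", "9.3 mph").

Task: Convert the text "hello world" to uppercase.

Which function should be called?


The task needs a function whose description is: Apply a text transformation to a string.
string_transform


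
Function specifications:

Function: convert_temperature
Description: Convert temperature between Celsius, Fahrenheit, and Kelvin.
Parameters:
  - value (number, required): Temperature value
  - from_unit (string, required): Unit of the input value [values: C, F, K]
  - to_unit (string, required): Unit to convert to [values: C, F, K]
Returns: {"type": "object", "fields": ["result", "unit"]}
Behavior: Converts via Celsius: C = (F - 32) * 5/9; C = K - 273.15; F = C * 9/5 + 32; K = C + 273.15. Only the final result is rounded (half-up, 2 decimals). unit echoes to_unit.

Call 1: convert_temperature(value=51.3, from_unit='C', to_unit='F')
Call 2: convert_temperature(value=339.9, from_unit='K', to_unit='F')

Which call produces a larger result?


Call 1:
  Input already in C: 51.3
  To F: 51.3 * 9/5 + 32 = 124.34
  Round to 2 decimals: 124.34
  -> 124.34 F
Call 2:
  To C: 339.9 - 273.15 = 66.75
  To F: 66.75 * 9/5 + 32 = 152.15
  Round to 2 decimals: 152.15
  -> 152.15 F
Call 2 (152.15 F)


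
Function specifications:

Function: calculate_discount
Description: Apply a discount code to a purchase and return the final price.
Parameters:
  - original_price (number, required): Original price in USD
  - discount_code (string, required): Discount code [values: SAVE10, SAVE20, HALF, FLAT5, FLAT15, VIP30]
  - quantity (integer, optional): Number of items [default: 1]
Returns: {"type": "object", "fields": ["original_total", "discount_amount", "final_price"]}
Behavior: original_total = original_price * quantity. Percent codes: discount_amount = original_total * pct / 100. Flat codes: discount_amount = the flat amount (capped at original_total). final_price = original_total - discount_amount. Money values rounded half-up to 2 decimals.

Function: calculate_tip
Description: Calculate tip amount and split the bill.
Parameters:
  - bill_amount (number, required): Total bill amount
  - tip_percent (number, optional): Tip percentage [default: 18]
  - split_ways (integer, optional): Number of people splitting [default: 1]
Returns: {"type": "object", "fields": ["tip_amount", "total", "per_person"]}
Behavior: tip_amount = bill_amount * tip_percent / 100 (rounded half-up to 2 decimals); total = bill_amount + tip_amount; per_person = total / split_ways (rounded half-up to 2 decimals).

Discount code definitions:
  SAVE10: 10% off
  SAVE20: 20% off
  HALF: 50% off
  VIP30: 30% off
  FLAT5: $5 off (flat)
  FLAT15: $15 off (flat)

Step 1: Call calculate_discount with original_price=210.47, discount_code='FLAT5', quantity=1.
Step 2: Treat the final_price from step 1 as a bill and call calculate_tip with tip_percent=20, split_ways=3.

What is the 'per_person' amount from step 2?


Step 1: calculate_discount(original_price=210.47, discount_code=FLAT5, quantity=1)
  original_total = 210.47 * 1 = 210.47
  FLAT5 = $5 flat: discount_amount = min(5.00, 210.47) = 5.00
  final_price = 210.47 - 5.00 = 205.47
  -> final_price = 205.47
Step 2: calculate_tip(bill_amount=205.47, tip_percent=20, split_ways=3)
  tip_amount = 205.47 * 20/100 = 41.094 -> 41.09
  total = 205.47 + 41.09 = 246.56
  per_person = 246.56 / 3 = 82.186667 -> 82.19
  -> per_person = 82.19
$82.19


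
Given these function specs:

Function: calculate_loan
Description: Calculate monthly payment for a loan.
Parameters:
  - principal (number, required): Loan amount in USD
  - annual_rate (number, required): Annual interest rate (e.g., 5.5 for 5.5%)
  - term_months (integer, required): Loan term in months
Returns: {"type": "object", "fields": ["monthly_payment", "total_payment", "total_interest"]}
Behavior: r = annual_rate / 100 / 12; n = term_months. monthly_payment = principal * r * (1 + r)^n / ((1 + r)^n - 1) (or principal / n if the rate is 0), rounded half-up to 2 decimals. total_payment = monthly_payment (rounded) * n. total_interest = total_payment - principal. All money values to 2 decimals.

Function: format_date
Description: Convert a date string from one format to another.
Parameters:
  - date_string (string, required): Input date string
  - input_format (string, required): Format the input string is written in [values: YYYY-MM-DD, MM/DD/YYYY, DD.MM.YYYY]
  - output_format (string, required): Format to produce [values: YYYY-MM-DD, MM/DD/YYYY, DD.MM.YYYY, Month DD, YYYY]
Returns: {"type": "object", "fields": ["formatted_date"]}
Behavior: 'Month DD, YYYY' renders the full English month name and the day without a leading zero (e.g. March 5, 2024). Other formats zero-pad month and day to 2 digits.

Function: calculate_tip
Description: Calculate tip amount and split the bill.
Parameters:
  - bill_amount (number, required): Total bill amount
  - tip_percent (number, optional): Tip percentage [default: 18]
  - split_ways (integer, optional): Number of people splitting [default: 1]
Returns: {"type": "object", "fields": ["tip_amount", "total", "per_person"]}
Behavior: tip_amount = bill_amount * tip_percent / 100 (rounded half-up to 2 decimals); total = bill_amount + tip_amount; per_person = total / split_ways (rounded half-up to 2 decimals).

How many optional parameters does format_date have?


Parameters of format_date: date_string (required), input_format (required), output_format (required)
Optional count:
0


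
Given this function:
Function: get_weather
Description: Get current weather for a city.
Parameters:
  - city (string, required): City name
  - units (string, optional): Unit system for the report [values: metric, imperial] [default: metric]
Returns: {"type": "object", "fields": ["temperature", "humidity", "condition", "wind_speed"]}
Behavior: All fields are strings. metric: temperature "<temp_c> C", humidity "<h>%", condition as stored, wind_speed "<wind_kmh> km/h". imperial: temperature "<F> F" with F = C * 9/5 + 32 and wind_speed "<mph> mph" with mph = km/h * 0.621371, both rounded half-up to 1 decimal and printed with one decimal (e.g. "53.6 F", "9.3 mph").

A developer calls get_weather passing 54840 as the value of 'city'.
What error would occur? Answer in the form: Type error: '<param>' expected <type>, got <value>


Spec: 'city' is declared as string; 54840 is an integer.
Type error: 'city' expected string, got 54840


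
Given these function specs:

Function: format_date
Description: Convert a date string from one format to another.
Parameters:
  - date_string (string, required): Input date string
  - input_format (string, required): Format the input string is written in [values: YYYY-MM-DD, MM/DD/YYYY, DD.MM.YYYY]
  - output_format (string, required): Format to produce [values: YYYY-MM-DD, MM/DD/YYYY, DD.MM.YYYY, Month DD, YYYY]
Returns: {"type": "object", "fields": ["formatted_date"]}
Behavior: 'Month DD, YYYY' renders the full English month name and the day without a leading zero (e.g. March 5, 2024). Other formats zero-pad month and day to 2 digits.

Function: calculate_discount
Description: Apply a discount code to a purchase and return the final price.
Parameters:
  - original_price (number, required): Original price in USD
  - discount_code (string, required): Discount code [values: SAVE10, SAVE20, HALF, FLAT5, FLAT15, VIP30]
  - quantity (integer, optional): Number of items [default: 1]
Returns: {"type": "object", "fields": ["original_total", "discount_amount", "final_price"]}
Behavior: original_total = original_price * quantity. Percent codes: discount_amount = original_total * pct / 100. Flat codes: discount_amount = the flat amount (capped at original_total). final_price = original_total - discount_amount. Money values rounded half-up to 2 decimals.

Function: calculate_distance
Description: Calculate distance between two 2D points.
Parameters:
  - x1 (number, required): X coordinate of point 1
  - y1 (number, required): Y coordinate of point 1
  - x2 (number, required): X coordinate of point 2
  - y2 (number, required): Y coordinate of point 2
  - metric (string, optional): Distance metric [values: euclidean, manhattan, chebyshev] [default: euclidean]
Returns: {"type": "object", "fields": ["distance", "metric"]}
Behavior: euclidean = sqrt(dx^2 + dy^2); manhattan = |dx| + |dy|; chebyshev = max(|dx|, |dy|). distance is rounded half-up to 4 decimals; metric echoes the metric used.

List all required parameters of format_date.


Parameters of format_date and their required/optional flag:
  date_string: required
  input_format: required
  output_format: required
date_string, input_format, output_format


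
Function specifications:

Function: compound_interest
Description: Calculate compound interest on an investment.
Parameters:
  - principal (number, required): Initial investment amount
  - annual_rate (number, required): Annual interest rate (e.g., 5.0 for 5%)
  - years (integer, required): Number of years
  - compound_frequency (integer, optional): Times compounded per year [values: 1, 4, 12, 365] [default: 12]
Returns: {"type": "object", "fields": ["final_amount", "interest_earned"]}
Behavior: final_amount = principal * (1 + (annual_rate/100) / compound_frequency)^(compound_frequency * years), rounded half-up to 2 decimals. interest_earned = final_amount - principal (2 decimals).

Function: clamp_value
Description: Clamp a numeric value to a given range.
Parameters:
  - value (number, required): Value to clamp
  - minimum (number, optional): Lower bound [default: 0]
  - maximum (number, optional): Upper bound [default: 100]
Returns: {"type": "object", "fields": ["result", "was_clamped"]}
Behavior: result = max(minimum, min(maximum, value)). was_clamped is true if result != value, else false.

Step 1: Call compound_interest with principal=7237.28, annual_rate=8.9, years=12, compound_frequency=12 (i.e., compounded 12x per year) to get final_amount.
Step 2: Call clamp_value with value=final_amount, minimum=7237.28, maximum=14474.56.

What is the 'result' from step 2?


Step 1: compound_interest
  rate per period = 8.9/100/12 = 0.007416666667 (keep full precision); periods = 12 * 12 = 144
  (1 + 0.007416666667)^144 = 2.8981105
  final_amount = 7237.28 * 2.8981105 = 20974.437186 -> 20974.44
  interest_earned = 20974.44 - 7237.28 = 13737.16
  -> final_amount = 20974.44
Step 2: clamp_value(value=20974.44, minimum=7237.28, maximum=14474.56)
  result = max(7237.28, min(14474.56, 20974.44)) = max(7237.28, 14474.56) = 14474.56
  was_clamped = (14474.56 != 20974.44) = true
  -> result = 14474.56
14474.56
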